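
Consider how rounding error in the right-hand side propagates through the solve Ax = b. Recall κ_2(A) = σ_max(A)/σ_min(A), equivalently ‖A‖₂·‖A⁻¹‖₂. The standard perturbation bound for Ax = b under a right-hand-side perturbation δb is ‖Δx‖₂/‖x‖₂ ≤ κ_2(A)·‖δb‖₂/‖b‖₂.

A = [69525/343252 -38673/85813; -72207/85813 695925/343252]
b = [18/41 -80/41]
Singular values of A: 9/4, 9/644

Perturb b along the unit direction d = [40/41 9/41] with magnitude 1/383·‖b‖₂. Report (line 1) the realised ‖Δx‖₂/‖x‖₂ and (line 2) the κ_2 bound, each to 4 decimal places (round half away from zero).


from the listed singular values, σ₁ = 9/4, σ_n = 9/644
condition number: (9/4) ÷ (9/644) = 161.0000
worst-case relative error ≤ 161.0000 × 1/383 = 0.4204
solve Ax = b  →  x = [0.3419 -0.8205]
‖b‖ = 2.0000, ‖x‖ = 0.8889
Δx = A⁻¹·δb where δb = 1/383·2.0000·d; ‖Δx‖ = 0.3737
dividing the unrounded norms, ‖Δx‖/‖x‖ = 0.4204
tightness: 0.4204 against a bound of 0.4204; the bound is attained (ratio 1)

0.4204
0.4204


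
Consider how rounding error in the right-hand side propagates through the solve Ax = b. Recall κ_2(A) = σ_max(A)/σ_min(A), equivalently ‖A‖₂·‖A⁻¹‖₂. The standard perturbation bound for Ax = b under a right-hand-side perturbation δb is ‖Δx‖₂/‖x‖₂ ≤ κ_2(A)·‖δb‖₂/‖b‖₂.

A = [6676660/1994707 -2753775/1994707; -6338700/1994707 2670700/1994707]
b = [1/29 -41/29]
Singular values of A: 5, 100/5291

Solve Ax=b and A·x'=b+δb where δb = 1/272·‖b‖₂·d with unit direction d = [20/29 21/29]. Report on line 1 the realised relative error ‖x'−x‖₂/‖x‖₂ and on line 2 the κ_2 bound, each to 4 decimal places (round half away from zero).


σ_max = 5, σ_min = 100/5291
κ = σ_max/σ_min = 5/(100/5291) = 264.5500
bound on ‖Δx‖/‖x‖: κ·ε = 264.5500·1/272 = 0.9726
solve Ax = b  →  x = [-20.1654 -48.9169]
‖b‖₂ = 1.4142 and ‖x‖₂ = 52.9104
δb = ε·‖b‖·d = [0.0036 0.0038]; solving A·Δx = δb gives ‖Δx‖ = 0.2751
dividing the unrounded norms, ‖Δx‖/‖x‖ = 0.0052
realised/bound (from unrounded values) ≈ 0.0053

0.0052
0.9726


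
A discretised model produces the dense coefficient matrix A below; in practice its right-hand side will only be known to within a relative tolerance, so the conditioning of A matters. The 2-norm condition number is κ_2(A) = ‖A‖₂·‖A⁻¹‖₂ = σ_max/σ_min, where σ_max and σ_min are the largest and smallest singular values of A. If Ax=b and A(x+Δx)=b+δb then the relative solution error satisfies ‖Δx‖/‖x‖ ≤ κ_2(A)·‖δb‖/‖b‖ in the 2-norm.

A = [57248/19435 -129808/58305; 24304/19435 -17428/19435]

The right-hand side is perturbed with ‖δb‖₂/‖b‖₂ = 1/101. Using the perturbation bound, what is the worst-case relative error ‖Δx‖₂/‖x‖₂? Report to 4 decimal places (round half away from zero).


M = AᵀA = [4577536/447005 -10298176/1341015; -10298176/1341015 23176016/4023045]. tr(M)=12874768/804609, det(M)=16384/804609
eigenvalues of AᵀA: λ = (tr ± √(tr²−4·det))/2 = 16, 1024/804609
κ = σ_max/σ_min = 4/(32/897) = 112.1250
κ_2(A)·‖δb‖/‖b‖ = 1.1101

1.1101


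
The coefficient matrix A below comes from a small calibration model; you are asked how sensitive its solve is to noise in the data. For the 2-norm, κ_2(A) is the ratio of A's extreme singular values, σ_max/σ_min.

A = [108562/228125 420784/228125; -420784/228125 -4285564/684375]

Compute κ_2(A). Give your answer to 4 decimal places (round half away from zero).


AᵀA = [302151812/83265625 3104544352/249796875; 3104544352/249796875 31935346192/749390625]; tr = 11089508/239805, det = 5345344/29975625
solving λ² − 11089508/239805·λ + 5345344/29975625 = 0 gives λ = 1156/25, 4624/1199025
κ_2(A) = √(λ_max/λ_min) = √((1156/25) / (4624/1199025)) = 109.5000

109.5000


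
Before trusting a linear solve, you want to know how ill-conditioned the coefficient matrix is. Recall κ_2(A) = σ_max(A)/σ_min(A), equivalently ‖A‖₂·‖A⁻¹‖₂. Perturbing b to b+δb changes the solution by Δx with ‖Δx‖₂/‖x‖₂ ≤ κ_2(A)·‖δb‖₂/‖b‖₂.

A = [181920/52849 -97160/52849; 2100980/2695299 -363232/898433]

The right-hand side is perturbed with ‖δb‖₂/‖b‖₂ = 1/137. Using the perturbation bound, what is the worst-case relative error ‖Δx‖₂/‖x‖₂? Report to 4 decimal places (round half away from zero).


2.8226

M = AᵀA = [53833382800/4321616121 -9570296960/1440538707; -9570296960/1440538707 1701437504/480179569]. tr(M)=239260624/14953689, det(M)=25600/14953689
eigenvalues of AᵀA: λ = (tr ± √(tr²−4·det))/2 = 16, 1600/14953689
so κ_2 = √(16 / (1600/14953689)) = 386.7000
perturbation bound = 386.7000·1/137 = 2.8226


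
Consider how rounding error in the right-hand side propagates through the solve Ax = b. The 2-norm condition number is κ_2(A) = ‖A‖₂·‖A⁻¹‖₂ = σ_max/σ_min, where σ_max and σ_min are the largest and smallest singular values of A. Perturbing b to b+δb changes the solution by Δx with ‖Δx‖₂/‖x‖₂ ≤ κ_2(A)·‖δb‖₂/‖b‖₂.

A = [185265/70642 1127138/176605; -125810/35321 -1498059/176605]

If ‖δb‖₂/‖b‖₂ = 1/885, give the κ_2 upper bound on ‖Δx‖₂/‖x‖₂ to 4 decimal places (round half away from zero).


0.3070

M = AᵀA = [97635744625/4990292164 58576082715/1247573041; 58576082715/1247573041 140584833541/1247573041]. tr(M)=3905177981/29528356, det(M)=6996025/29528356
solving λ² − 3905177981/29528356·λ + 6996025/29528356 = 0 gives λ = 529/4, 13225/7382089
κ_2(A) = √(λ_max/λ_min) = √((529/4) / (13225/7382089)) = 271.7000
κ_2(A)·‖δb‖/‖b‖ = 0.3070


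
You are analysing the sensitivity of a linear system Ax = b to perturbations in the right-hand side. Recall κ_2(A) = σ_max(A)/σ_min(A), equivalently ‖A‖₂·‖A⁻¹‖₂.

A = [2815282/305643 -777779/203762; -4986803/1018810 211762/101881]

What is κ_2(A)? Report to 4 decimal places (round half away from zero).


form AᵀA = [270533700133/2486495700 -1878677432/41441595; -1878677432/41441595 208760381/11051092] with trace 12211722533/95634450 and determinant 163047361/765075600
char-poly roots: 12769/100 and 12769/7650756
κ_2(A) = √(λ_max/λ_min) = √((12769/100) / (12769/7650756)) = 276.6000

276.6000


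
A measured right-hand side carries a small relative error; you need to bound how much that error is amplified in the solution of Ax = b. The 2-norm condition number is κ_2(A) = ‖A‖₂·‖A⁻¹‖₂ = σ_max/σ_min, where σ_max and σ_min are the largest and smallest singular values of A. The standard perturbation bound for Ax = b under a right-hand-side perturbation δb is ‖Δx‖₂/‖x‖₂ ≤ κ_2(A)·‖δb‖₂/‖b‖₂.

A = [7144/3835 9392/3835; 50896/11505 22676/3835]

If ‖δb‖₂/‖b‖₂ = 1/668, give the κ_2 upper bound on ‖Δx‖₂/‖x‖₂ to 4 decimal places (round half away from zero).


0.5299

form AᵀA = [3609152/156645 1604032/52215; 1604032/52215 712912/17405] with trace 2005072/31329 and determinant 1024/31329
eigenvalues of AᵀA: λ = (tr ± √(tr²−4·det))/2 = 64, 16/31329
σ_max=√64=8, σ_min=√(16/31329)=(4/177) → κ = 354.0000
bound on ‖Δx‖/‖x‖: κ·ε = 354.0000·1/668 = 0.5299


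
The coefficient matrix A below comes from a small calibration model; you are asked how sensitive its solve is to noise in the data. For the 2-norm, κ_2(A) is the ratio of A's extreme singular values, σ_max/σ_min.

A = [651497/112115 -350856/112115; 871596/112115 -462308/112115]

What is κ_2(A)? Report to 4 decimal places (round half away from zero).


M = AᵀA = [47365117129/502790929 -25261097400/502790929; -25261097400/502790929 13473144784/502790929]. tr(M)=210513017/1739761, det(M)=234256/1739761
char-poly roots: 121 and 1936/1739761
κ = σ_max/σ_min = 11/(44/1319) = 329.7500

329.7500


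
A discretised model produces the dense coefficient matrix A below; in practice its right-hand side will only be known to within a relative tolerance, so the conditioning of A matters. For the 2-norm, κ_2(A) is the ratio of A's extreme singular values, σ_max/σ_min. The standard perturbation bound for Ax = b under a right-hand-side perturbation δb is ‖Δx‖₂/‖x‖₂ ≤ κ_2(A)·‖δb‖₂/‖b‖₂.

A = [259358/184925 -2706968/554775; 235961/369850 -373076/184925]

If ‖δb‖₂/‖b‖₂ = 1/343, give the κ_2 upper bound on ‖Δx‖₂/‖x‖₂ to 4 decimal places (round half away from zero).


0.3110

form AᵀA = [1921561433/809402500 -4935626542/607051875; -4935626542/607051875 50771284432/1821155625] with trace 352606705/11655396 and determinant 234256/2913849
λ_max, λ_min = (352606705/11655396 ± √124287802867831009/135848255916816)/2 = 121/4, 7744/2913849
κ_2(A) = √(λ_max/λ_min) = √((121/4) / (7744/2913849)) = 106.6875
bound on ‖Δx‖/‖x‖: κ·ε = 106.6875·1/343 = 0.3110


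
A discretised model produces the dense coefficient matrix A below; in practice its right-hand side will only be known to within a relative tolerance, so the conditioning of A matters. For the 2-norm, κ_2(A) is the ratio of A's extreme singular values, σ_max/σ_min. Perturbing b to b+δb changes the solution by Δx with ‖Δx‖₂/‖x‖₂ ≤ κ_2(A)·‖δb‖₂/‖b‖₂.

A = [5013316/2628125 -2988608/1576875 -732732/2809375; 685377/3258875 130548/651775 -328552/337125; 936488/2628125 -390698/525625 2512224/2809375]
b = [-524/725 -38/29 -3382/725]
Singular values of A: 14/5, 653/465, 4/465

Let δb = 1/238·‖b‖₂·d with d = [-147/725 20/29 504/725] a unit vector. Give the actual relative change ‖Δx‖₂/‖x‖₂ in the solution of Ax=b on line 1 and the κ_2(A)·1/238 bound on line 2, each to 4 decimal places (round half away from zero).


from the listed singular values, σ₁ = 14/5, σ_n = 4/465
condition number: (14/5) ÷ (4/465) = 325.5000
worst-case relative error ≤ 325.5000 × 1/238 = 1.3676
solve Ax = b  →  x = [-323.4590 -307.0698 -131.5672]
2-norm of b is 4.8990; of x, 465.0027
re-solving with b+δb shifts x by Δx of norm 2.3929
relative error = 0.0051
tightness: 0.0051 against a bound of 1.3676 (unrounded ratio ≈ 0.0038)

0.0051
1.3676


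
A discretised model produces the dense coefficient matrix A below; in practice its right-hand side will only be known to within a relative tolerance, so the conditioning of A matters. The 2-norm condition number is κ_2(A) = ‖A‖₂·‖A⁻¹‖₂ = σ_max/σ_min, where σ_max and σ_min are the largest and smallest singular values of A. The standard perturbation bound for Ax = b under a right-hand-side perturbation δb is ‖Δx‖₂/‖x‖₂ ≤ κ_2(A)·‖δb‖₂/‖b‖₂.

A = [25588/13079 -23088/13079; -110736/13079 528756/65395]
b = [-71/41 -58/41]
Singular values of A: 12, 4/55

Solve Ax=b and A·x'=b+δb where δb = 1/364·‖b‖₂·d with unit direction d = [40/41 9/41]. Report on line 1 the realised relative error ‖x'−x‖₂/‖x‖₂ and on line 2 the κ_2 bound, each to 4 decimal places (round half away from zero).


σ_max = 12, σ_min = 4/55
condition number: 12 ÷ (4/55) = 165.0000
worst-case relative error ≤ 165.0000 × 1/364 = 0.4533
solve Ax = b  →  x = [-18.9052 -19.9713]
2-norm of b is 2.2361; of x, 27.5001
with δb = [0.0060 0.0013], A·Δx = δb → ‖Δx‖ = 0.0845
relative error = 0.0031
tightness: 0.0031 against a bound of 0.4533 (unrounded ratio ≈ 0.0068)

0.0031
0.4533


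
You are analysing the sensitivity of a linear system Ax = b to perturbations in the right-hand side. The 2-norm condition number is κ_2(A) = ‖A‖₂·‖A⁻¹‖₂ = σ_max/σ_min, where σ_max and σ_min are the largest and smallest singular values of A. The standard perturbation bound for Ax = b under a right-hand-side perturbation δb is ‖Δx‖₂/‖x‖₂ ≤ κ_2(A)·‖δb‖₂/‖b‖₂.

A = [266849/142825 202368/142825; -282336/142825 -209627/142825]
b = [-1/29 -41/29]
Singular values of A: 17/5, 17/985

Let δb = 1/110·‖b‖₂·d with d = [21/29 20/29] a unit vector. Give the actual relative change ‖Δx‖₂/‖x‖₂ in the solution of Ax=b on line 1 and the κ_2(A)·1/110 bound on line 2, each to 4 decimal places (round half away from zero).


0.0129
1.7909

largest singular value 17/5, smallest 17/985
κ = σ_max/σ_min = (17/5)/(17/985) = 197.0000
worst-case relative error ≤ 197.0000 × 1/110 = 1.7909
solve Ax = b  →  x = [35.0000 -46.1765]
‖b‖ = 1.4142, ‖x‖ = 57.9419
δb = ε·‖b‖·d = [0.0093 0.0089]; solving A·Δx = δb gives ‖Δx‖ = 0.7449
realised ‖Δx‖/‖x‖ = 0.0129
tightness: 0.0129 against a bound of 1.7909 (unrounded ratio ≈ 0.0072)


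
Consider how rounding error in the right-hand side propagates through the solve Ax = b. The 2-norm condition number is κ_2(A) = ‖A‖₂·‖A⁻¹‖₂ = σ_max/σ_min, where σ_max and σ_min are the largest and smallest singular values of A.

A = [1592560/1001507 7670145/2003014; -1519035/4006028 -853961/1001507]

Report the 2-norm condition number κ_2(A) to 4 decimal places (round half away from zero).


187.9000

AᵀA = [25513042825/9546853264 15304895235/2386713316; 15304895235/2386713316 36732969589/2386713316]; tr = 1020384149/56490256, det = 2088025/225961024
char-poly roots: 289/16 and 7225/14122564
κ = σ_max/σ_min = (17/4)/(85/3758) = 187.9000


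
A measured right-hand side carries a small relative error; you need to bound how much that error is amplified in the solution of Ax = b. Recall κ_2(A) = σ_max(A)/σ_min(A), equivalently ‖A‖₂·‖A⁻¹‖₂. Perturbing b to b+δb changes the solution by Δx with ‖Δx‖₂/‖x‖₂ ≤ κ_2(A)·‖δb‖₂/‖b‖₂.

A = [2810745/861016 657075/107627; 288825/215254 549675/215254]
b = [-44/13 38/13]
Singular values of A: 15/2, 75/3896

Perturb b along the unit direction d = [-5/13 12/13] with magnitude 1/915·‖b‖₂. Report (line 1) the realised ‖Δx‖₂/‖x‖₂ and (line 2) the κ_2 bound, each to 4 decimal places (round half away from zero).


σ_max = 15/2, σ_min = 75/3896
κ = σ_max/σ_min = (15/2)/(75/3896) = 389.6000
perturbation bound = 389.6000·1/915 = 0.4258
solve Ax = b  →  x = [-183.4667 97.5467]
‖b‖ = 4.4721, ‖x‖ = 207.7868
Δx = A⁻¹·δb where δb = 1/915·4.4721·d; ‖Δx‖ = 0.2539
dividing the unrounded norms, ‖Δx‖/‖x‖ = 0.0012
tightness: 0.0012 against a bound of 0.4258 (unrounded ratio ≈ 0.0029)

0.0012
0.4258


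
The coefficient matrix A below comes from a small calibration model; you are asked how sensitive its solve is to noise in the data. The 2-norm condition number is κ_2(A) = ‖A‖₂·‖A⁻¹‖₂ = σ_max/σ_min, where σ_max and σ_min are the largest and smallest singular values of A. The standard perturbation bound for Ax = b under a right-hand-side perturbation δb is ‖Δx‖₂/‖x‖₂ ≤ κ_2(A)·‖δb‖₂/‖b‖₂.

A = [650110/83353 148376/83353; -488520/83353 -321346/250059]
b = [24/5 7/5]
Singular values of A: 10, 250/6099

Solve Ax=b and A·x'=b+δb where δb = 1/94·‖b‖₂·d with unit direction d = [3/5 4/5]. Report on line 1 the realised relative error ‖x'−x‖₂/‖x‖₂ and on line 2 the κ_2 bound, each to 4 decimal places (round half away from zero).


0.0133
2.5953

σ_max = 10, σ_min = 250/6099
condition number: 10 ÷ (250/6099) = 243.9600
perturbation bound = 243.9600·1/94 = 2.5953
solve Ax = b  →  x = [-21.1282 95.2698]
‖b‖₂ = 5.0000 and ‖x‖₂ = 97.5845
δb = ε·‖b‖·d = [0.0319 0.0426]; solving A·Δx = δb gives ‖Δx‖ = 1.2977
realised ‖Δx‖/‖x‖ = 0.0133
realised/bound (from unrounded values) ≈ 0.0051


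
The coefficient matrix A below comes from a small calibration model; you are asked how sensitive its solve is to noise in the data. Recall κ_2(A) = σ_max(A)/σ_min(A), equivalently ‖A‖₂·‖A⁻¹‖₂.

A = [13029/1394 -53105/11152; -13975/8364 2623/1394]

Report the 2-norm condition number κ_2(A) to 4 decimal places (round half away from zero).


M = AᵀA = [3751621/41616 -1322035/27744; -1322035/27744 1939601/73984]. tr(M)=268105/2304, det(M)=3418801/36864
eigenvalues of AᵀA: λ = (tr ± √(tr²−4·det))/2 = 1849/16, 1849/2304
σ_max=√(1849/16)=(43/4), σ_min=√(1849/2304)=(43/48) → κ = 12.0000

12.0000


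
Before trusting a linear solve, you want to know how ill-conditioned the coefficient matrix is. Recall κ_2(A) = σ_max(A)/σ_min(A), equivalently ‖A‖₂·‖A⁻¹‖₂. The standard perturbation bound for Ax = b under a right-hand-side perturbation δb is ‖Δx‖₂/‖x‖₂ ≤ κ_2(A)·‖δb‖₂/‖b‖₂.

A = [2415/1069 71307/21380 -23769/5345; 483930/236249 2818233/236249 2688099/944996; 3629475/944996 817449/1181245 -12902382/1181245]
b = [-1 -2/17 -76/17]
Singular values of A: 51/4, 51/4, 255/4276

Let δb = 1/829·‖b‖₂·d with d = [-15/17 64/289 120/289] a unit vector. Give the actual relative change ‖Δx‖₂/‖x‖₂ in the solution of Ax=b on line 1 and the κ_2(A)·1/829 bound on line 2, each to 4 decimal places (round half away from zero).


from the listed singular values, σ₁ = 51/4, σ_n = 255/4276
condition number: (51/4) ÷ (255/4276) = 213.8000
perturbation bound = 213.8000·1/829 = 0.2579
solve Ax = b  →  x = [-15.5994 3.8214 -4.8338]
‖b‖₂ = 4.5826 and ‖x‖₂ = 16.7723
Δx = A⁻¹·δb where δb = 1/829·4.5826·d; ‖Δx‖ = 0.0927
relative error = 0.0055
realised/bound (from unrounded values) ≈ 0.0214

0.0055
0.2579


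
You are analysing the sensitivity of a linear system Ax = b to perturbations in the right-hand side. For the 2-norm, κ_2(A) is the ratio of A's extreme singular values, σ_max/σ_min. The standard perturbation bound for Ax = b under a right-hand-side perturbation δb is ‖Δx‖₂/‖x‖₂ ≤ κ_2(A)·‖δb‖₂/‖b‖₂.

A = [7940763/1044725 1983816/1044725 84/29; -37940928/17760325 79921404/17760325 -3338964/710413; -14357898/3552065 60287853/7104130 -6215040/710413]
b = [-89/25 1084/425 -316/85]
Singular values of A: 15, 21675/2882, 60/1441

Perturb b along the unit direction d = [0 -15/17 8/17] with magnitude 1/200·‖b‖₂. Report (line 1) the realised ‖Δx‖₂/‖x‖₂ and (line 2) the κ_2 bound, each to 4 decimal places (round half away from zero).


largest singular value 15, smallest 60/1441
κ = σ_max/σ_min = 15/(60/1441) = 360.2500
κ_2(A)·‖δb‖/‖b‖ = 1.8013
solve Ax = b  →  x = [39.3552 -53.3600 -69.5195]
2-norm of b is 5.7446; of x, 96.0682
δb = ε·‖b‖·d = [0.0000 -0.0253 0.0135]; solving A·Δx = δb gives ‖Δx‖ = 0.6898
dividing the unrounded norms, ‖Δx‖/‖x‖ = 0.0072
tightness: 0.0072 against a bound of 1.8013 (unrounded ratio ≈ 0.0040)

0.0072
1.8013


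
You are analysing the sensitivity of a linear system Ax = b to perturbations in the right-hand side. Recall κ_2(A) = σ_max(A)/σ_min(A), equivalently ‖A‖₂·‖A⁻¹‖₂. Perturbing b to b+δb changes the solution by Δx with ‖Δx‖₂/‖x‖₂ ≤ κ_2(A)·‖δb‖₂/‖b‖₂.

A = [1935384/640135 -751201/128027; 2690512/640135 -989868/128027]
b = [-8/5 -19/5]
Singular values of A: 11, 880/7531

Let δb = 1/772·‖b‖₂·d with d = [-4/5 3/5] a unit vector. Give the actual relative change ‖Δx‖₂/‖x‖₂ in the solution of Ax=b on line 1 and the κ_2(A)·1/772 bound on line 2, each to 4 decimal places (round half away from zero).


from the listed singular values, σ₁ = 11, σ_n = 880/7531
condition number: 11 ÷ (880/7531) = 94.1375
perturbation bound = 94.1375·1/772 = 0.1219
solve Ax = b  →  x = [-7.7223 -3.7064]
‖b‖₂ = 4.1231 and ‖x‖₂ = 8.5657
Δx = A⁻¹·δb where δb = 1/772·4.1231·d; ‖Δx‖ = 0.0457
realised ‖Δx‖/‖x‖ = 0.0053
so the bound overstates the realised error by a factor of ≈ 22.8523 (computed from the unrounded values)

0.0053
0.1219


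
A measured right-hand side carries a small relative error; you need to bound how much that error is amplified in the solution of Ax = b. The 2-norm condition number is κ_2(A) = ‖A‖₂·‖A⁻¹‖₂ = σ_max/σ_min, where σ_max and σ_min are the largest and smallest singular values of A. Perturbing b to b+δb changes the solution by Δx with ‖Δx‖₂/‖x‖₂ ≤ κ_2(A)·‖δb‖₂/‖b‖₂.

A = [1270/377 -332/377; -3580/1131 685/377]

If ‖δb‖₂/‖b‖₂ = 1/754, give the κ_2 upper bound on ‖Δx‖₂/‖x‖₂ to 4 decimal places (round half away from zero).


0.0099

AᵀA = [2500/117 -340/39; -340/39 53/13]; tr = 229/9, det = 100/9
char-poly roots: 25 and 4/9
κ_2(A) = √(λ_max/λ_min) = √(25 / (4/9)) = 7.5000
worst-case relative error ≤ 7.5000 × 1/754 = 0.0099


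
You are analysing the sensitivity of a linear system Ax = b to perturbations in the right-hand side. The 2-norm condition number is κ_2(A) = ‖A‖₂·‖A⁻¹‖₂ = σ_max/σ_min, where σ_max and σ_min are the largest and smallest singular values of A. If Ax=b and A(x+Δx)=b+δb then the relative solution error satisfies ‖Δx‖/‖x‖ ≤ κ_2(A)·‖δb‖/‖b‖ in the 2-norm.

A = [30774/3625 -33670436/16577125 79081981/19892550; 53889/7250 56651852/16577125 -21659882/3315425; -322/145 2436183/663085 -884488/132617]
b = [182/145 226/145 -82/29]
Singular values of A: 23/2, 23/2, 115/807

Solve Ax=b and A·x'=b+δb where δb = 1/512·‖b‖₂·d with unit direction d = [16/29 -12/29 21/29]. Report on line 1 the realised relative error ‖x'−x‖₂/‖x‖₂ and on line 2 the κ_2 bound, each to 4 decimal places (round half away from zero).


largest singular value 23/2, smallest 115/807
condition number: (23/2) ÷ (115/807) = 80.7000
κ_2(A)·‖δb‖/‖b‖ = 0.1576
solve Ax = b  →  x = [0.2157 -12.4393 -6.5003]
2-norm of b is 3.4641; of x, 14.0369
re-solving with b+δb shifts x by Δx of norm 0.0475
realised ‖Δx‖/‖x‖ = 0.0034
so the bound overstates the realised error by a factor of ≈ 46.5993 (computed from the unrounded values)

0.0034
0.1576


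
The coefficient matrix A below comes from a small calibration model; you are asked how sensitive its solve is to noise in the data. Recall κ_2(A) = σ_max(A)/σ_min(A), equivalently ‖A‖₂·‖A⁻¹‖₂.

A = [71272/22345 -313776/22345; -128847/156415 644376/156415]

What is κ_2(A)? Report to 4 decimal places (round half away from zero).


M = AᵀA = [10620270025/978626089 -47153385000/978626089; -47153385000/978626089 209581358400/978626089]. tr(M)=130994425/582169, det(M)=1440000/582169
char-poly roots: 225 and 6400/582169
σ_max=√225=15, σ_min=√(6400/582169)=(80/763) → κ = 143.0625

143.0625


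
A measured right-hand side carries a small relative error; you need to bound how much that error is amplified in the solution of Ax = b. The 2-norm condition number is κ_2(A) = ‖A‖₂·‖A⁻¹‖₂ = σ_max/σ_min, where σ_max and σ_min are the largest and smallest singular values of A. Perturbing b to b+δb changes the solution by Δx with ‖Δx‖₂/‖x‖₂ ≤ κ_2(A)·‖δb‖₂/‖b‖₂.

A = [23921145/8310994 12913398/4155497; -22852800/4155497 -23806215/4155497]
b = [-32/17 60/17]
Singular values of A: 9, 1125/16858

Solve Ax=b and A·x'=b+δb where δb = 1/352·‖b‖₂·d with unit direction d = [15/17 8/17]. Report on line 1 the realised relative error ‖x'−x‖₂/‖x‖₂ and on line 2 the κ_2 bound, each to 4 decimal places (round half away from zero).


largest singular value 9, smallest 1125/16858
condition number: 9 ÷ (1125/16858) = 134.8640
perturbation bound = 134.8640·1/352 = 0.3831
solve Ax = b  →  x = [-0.3065 -0.3218]
2-norm of b is 4.0000; of x, 0.4444
with δb = [0.0100 0.0053], A·Δx = δb → ‖Δx‖ = 0.1703
realised ‖Δx‖/‖x‖ = 0.3831
tightness: 0.3831 against a bound of 0.3831; the bound is attained (ratio 1)

0.3831
0.3831


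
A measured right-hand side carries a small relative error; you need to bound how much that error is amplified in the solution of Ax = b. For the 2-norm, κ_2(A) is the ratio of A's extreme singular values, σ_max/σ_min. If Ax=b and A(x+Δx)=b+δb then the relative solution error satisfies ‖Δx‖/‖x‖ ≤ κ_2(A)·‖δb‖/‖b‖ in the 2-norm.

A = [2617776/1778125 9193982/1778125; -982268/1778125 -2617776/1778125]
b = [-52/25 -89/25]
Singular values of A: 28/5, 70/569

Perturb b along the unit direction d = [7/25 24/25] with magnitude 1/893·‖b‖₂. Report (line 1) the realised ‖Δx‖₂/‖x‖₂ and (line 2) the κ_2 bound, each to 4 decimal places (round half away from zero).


0.0012
0.0510

from the listed singular values, σ₁ = 28/5, σ_n = 70/569
condition number: (28/5) ÷ (70/569) = 45.5200
bound on ‖Δx‖/‖x‖: κ·ε = 45.5200·1/893 = 0.0510
solve Ax = b  →  x = [31.1637 -9.2754]
‖b‖₂ = 4.1231 and ‖x‖₂ = 32.5148
with δb = [0.0013 0.0044], A·Δx = δb → ‖Δx‖ = 0.0375
realised ‖Δx‖/‖x‖ = 0.0012
so the bound overstates the realised error by a factor of ≈ 44.1616 (computed from the unrounded values)


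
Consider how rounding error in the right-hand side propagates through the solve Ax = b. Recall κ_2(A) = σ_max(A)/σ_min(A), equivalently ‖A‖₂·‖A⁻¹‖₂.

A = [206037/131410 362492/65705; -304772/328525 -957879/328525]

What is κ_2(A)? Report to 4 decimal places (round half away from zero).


77.3000

M = AᵀA = [4957872049/1493822500 4240551042/373455625; 4240551042/373455625 14541672769/373455625]. tr(M)=100999301/2390116, det(M)=714025/2390116
char-poly roots: 169/4 and 4225/597529
κ_2(A) = √(λ_max/λ_min) = √((169/4) / (4225/597529)) = 77.3000


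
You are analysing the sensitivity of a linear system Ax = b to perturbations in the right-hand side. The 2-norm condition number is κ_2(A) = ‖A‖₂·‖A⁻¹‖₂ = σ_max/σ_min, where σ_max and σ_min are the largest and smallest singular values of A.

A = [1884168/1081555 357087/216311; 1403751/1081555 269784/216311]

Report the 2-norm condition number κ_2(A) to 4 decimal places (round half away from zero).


M = AᵀA = [220824236889/46790448721 210304291680/46790448721; 210304291680/46790448721 200294532225/46790448721]. tr(M)=500735754/55636681, det(M)=50625/55636681
eigenvalues of AᵀA: λ = (tr ± √(tr²−4·det))/2 = 9, 5625/55636681
so κ_2 = √(9 / (5625/55636681)) = 298.3600

298.3600


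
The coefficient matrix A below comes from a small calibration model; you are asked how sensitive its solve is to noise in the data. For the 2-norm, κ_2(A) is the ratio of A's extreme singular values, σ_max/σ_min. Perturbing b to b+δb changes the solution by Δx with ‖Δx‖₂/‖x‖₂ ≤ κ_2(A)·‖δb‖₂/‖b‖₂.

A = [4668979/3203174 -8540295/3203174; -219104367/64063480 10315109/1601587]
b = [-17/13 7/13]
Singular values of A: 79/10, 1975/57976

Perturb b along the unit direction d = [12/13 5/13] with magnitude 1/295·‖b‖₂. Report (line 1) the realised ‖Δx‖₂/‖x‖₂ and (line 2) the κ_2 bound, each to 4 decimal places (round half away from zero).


largest singular value 79/10, smallest 1975/57976
condition number: (79/10) ÷ (1975/57976) = 231.9040
κ_2(A)·‖δb‖/‖b‖ = 0.7861
solve Ax = b  →  x = [-25.9610 -13.7024]
‖b‖ = 1.4142, ‖x‖ = 29.3552
with δb = [0.0044 0.0018], A·Δx = δb → ‖Δx‖ = 0.1407
dividing the unrounded norms, ‖Δx‖/‖x‖ = 0.0048
so the bound overstates the realised error by a factor of ≈ 163.9824 (computed from the unrounded values)

0.0048
0.7861


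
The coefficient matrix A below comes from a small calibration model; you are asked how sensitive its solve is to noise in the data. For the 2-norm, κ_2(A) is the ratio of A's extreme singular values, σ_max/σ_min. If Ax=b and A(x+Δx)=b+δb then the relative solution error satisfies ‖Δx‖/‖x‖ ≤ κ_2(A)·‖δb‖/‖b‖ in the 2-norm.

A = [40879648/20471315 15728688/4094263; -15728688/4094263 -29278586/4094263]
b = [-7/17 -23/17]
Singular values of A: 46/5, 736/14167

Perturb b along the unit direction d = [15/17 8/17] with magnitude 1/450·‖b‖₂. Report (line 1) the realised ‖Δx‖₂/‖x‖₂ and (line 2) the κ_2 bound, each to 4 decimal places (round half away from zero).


σ_max = 46/5, σ_min = 736/14167
κ_2(A) = (46/5) / (736/14167) = 177.0875
κ_2(A)·‖δb‖/‖b‖ = 0.3935
solve Ax = b  →  x = [17.0352 -8.9623]
‖b‖ = 1.4142, ‖x‖ = 19.2489
with δb = [0.0028 0.0015], A·Δx = δb → ‖Δx‖ = 0.0605
dividing the unrounded norms, ‖Δx‖/‖x‖ = 0.0031
realised/bound (from unrounded values) ≈ 0.0080

0.0031
0.3935


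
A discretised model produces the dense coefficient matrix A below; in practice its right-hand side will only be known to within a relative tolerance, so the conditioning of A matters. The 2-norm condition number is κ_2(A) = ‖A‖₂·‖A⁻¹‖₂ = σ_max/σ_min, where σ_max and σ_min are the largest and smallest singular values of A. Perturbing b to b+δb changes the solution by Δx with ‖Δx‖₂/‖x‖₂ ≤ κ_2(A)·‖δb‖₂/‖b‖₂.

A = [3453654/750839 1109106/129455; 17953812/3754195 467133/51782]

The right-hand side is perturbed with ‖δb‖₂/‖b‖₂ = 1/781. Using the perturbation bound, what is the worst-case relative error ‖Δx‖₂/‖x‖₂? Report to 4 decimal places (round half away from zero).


M = AᵀA = [737850789684/16758597025 276685427718/3351719405; 276685427718/3351719405 10375795469169/67034388100]. tr(M)=9222974829/46390580, det(M)=395254161/1449705625
λ_max, λ_min = (9222974829/46390580 ± √2126522941985905630209/53802147818410000)/2 = 19881/100, 79524/57988225
κ_2(A) = √(λ_max/λ_min) = √((19881/100) / (79524/57988225)) = 380.7500
bound on ‖Δx‖/‖x‖: κ·ε = 380.7500·1/781 = 0.4875

0.4875


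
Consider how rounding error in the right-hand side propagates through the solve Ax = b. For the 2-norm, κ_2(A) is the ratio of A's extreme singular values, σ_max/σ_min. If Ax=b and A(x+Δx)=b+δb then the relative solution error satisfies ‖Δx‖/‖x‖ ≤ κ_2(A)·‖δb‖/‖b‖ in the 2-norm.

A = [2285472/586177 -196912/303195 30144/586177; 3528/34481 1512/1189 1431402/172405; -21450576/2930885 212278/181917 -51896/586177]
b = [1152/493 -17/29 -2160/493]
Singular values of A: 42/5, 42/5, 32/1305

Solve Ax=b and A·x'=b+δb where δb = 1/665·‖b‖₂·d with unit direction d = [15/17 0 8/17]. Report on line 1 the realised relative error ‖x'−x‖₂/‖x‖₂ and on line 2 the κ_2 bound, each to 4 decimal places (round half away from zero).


largest singular value 42/5, smallest 32/1305
κ = σ_max/σ_min = (42/5)/(32/1305) = 342.5625
perturbation bound = 342.5625·1/665 = 0.5151
solve Ax = b  →  x = [0.5827 -0.1045 -0.0618]
‖b‖₂ = 5.0000 and ‖x‖₂ = 0.5952
δb = ε·‖b‖·d = [0.0066 0.0000 0.0035]; solving A·Δx = δb gives ‖Δx‖ = 0.3066
realised ‖Δx‖/‖x‖ = 0.5151
realised/bound = 1 exactly: the bound is attained for this b and d

0.5151
0.5151


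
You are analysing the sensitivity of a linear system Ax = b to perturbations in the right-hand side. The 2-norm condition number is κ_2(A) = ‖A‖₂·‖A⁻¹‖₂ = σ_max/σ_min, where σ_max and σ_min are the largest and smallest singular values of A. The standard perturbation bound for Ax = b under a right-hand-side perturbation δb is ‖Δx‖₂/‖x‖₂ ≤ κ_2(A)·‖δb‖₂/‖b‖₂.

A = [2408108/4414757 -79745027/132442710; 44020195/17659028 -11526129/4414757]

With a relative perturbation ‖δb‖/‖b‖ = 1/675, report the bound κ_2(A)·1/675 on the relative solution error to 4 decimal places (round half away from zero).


0.2640

M = AᵀA = [1207948431929/185509381264 -4755982134197/695660179740; -4755982134197/695660179740 74911215992509/10434902696100]. tr(M)=679468800421/49630928400, det(M)=46854025/7940948544
solving λ² − 679468800421/49630928400·λ + 46854025/7940948544 = 0 gives λ = 1369/100, 855625/1985237136
κ = σ_max/σ_min = (37/10)/(925/44556) = 178.2240
κ_2(A)·‖δb‖/‖b‖ = 0.2640


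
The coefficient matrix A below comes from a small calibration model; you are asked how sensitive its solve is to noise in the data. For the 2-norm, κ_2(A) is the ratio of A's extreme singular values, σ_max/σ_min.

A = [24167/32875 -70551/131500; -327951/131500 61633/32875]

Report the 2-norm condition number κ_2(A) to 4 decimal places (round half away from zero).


AᵀA = [187034497/27667600 -8767044/1729225; -8767044/1729225 105208753/27667600]; tr = 5844865/553352, det = 28561/17707264
char-poly roots: 169/16 and 169/1106704
σ_max=√(169/16)=(13/4), σ_min=√(169/1106704)=(13/1052) → κ = 263.0000

263.0000


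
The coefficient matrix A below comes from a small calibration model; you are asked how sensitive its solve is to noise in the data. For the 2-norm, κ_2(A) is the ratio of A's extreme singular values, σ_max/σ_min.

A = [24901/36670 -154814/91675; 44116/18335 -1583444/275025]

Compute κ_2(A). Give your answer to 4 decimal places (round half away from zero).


M = AᵀA = [336197825/53787556 -605102005/40340667; -605102005/40340667 4356802036/121022001]. tr(M)=20452988569/484088004, det(M)=2856100/121022001
char-poly roots: 169/4 and 67600/121022001
κ_2(A) = √(λ_max/λ_min) = √((169/4) / (67600/121022001)) = 275.0250

275.0250


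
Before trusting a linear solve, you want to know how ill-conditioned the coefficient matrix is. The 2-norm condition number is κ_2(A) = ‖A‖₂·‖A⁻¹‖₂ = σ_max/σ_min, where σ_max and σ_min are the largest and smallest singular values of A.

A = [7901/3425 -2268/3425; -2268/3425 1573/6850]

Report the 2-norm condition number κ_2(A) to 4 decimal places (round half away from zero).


68.5000

AᵀA = [540557/93845 -157626/93845; -157626/93845 184397/375380]; tr = 469325/75076, det = 625/75076
solving λ² − 469325/75076·λ + 625/75076 = 0 gives λ = 25/4, 25/18769
so κ_2 = √((25/4) / (25/18769)) = 68.5000


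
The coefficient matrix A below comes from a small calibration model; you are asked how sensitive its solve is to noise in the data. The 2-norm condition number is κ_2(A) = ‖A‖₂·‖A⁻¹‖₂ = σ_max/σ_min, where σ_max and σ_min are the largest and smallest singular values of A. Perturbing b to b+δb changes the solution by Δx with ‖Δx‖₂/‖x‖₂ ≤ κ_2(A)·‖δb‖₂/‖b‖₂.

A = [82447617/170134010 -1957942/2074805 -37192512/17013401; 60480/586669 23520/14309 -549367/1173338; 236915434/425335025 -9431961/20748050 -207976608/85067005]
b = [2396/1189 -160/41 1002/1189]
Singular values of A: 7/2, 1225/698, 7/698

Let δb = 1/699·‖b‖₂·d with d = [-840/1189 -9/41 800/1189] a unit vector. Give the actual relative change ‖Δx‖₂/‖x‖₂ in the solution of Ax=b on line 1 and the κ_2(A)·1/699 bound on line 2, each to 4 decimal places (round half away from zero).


0.2715
0.4993

largest singular value 7/2, smallest 7/698
κ_2(A) = (7/2) / (7/698) = 349.0000
worst-case relative error ≤ 349.0000 × 1/699 = 0.4993
solve Ax = b  →  x = [-0.0197 -2.3480 0.0874]
‖b‖ = 4.4721, ‖x‖ = 2.3497
Δx = A⁻¹·δb where δb = 1/699·4.4721·d; ‖Δx‖ = 0.6380
realised ‖Δx‖/‖x‖ = 0.2715
tightness: 0.2715 against a bound of 0.4993 (unrounded ratio ≈ 0.5438)


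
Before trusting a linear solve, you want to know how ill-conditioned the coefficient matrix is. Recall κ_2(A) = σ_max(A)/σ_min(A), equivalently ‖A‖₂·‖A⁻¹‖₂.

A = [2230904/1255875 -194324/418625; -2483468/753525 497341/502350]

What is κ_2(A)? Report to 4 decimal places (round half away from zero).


M = AᵀA = [688521545296/49117640625 -66923164126/16372546875; -66923164126/16372546875 26100786049/21830062500]. tr(M)=4782389209/314352900, det(M)=456976/8732025
eigenvalues of AᵀA: λ = (tr ± √(tr²−4·det))/2 = 1521/100, 10816/3143529
so κ_2 = √((1521/100) / (10816/3143529)) = 66.4875

66.4875


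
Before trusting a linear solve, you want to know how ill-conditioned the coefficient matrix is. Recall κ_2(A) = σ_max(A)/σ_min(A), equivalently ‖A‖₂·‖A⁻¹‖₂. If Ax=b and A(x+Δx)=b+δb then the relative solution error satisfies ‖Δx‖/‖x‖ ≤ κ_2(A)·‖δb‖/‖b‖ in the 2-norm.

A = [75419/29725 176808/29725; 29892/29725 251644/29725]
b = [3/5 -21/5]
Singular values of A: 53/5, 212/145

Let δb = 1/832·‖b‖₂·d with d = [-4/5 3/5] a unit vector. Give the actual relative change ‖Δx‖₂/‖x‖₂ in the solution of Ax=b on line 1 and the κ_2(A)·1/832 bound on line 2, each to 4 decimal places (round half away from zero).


0.0017
0.0087

largest singular value 53/5, smallest 212/145
κ_2(A) = (53/5) / (212/145) = 7.2500
bound on ‖Δx‖/‖x‖: κ·ε = 7.2500·1/832 = 0.0087
solve Ax = b  →  x = [1.9397 -0.7265]
‖b‖ = 4.2426, ‖x‖ = 2.0713
re-solving with b+δb shifts x by Δx of norm 0.0035
dividing the unrounded norms, ‖Δx‖/‖x‖ = 0.0017
realised/bound (from unrounded values) ≈ 0.1932


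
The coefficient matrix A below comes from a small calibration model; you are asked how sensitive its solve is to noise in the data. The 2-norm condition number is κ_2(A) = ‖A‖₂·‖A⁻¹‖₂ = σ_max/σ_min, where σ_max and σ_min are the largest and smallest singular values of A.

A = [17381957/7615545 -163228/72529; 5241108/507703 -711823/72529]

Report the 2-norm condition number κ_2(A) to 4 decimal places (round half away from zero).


AᵀA = [132981299501/1189696725 -1206144544/11330445; -1206144544/11330445 10940437/107909]; tr = 8744814394/41024025, det = 28398241/41024025
λ_max, λ_min = (8744814394/41024025 ± √76467118744914627136/1682970627200625)/2 = 5329/25, 5329/1640961
κ = σ_max/σ_min = (73/5)/(73/1281) = 256.2000

256.2000


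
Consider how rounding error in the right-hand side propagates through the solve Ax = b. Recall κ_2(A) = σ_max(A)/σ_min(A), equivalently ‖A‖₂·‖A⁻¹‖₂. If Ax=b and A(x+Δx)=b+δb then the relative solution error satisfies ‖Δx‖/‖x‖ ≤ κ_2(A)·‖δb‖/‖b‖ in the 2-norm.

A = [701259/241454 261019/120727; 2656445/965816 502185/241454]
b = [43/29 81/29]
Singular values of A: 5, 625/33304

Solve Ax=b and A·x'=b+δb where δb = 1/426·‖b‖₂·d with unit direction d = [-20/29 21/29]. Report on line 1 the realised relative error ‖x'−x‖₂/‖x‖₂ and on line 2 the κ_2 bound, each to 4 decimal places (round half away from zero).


σ_max = 5, σ_min = 625/33304
condition number: 5 ÷ (625/33304) = 266.4320
perturbation bound = 266.4320·1/426 = 0.6254
solve Ax = b  →  x = [-31.4918 42.9891]
‖b‖ = 3.1623, ‖x‖ = 53.2898
δb = ε·‖b‖·d = [-0.0051 0.0054]; solving A·Δx = δb gives ‖Δx‖ = 0.3956
realised ‖Δx‖/‖x‖ = 0.0074
so the bound overstates the realised error by a factor of ≈ 84.2585 (computed from the unrounded values)

0.0074
0.6254


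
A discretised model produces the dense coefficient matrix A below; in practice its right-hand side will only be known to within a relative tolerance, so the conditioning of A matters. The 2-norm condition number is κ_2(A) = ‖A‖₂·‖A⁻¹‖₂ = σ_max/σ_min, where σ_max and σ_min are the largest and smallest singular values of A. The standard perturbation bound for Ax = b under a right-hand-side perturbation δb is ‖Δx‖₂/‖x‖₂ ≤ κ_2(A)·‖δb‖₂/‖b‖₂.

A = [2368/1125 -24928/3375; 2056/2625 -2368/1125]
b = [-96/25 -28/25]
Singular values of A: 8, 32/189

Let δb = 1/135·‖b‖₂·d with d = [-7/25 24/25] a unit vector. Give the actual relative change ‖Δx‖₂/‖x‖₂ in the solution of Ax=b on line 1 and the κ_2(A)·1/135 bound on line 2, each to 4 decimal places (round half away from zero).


0.3500
0.3500

σ_max = 8, σ_min = 32/189
κ = σ_max/σ_min = 8/(32/189) = 47.2500
perturbation bound = 47.2500·1/135 = 0.3500
solve Ax = b  →  x = [-0.1400 0.4800]
‖b‖ = 4.0000, ‖x‖ = 0.5000
Δx = A⁻¹·δb where δb = 1/135·4.0000·d; ‖Δx‖ = 0.1750
relative error = 0.3500
realised/bound = 1 exactly: the bound is attained for this b and d


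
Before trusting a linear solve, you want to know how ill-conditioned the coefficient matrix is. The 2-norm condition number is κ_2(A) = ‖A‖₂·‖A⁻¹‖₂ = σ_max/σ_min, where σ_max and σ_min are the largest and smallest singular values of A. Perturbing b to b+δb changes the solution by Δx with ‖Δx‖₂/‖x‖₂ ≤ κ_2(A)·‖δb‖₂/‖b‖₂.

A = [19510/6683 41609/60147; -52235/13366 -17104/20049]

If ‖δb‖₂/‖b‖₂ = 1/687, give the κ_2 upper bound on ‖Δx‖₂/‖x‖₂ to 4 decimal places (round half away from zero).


form AᵀA = [4251055625/178649956 2151932750/401962401; 2151932750/401962401 4364230225/3617661609] with trace 215224525/8608356 and determinant 390625/8608356
solving λ² − 215224525/8608356·λ + 390625/8608356 = 0 gives λ = 25, 15625/8608356
κ_2(A) = √(λ_max/λ_min) = √(25 / (15625/8608356)) = 117.3600
worst-case relative error ≤ 117.3600 × 1/687 = 0.1708

0.1708
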